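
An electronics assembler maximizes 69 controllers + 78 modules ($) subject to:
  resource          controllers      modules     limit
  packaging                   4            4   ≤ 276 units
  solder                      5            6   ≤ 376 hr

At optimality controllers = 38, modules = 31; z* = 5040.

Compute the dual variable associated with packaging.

6

Check each constraint at x*: packaging 276/276 (tight); solder 376/376 (tight).
The binding rows give the dual system: 4·y_packaging + 5·y_solder = 69 and 4·y_packaging + 6·y_solder = 78.
→ y_packaging = 6 and y_solder = 9.
Shadow price of packaging = 6.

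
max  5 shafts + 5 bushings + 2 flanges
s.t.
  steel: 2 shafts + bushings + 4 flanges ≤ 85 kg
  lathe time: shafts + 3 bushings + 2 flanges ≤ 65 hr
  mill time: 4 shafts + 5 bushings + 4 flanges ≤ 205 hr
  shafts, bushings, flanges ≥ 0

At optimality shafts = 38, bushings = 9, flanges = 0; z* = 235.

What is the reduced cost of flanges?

At the optimum: steel uses 85 of 85 (binding); lathe time uses 65 of 65 (binding); mill time uses 197 of 205 (slack = 8).
By complementary slackness, y = 0 for the non-binding constraint.
From A_Bᵀ y = c: 2·y_steel + 1·y_lathe time = 5; 1·y_steel + 3·y_lathe time = 5.
Solving: y_steel = 2, y_lathe time = 1.
Reduced cost of flanges: c₃ − yᵀa₃ = 2 − (2·4 + 1·2) = 2 − 10 = -8.

-8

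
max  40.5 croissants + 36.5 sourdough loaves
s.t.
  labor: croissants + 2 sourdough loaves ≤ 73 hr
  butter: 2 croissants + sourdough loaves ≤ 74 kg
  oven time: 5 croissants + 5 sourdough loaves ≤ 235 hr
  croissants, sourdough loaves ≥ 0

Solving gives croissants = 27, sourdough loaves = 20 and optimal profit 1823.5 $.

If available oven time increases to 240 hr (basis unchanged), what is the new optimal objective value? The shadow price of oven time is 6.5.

Δb = 5, so new z* = 1823.5 + (6.5)·(5) = 1823.5 + 32.5 = 1856.

1856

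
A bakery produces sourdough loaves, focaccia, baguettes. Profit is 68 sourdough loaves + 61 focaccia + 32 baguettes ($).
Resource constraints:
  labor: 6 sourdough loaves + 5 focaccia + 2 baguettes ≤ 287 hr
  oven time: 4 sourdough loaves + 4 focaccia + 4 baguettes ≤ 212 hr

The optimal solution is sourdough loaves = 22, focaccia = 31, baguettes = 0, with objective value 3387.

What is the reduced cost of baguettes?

-8

At the optimum: labor uses 287 of 287 (binding); oven time uses 212 of 212 (binding).
From A_Bᵀ y = c: 6·y_labor + 4·y_oven time = 68; 5·y_labor + 4·y_oven time = 61.
Solving: y_labor = 7, y_oven time = 6.5.
Reduced cost of baguettes: c₃ − yᵀa₃ = 32 − (7·2 + 6.5·4) = 32 − 40 = -8.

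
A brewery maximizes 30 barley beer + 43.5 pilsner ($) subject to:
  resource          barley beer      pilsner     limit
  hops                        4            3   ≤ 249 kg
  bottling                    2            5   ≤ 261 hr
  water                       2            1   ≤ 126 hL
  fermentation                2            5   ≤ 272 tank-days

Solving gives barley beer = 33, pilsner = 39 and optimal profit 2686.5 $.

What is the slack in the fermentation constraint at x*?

11

fermentation used = 2·33 + 5·39 = 261; slack = 272 − 261 = 11.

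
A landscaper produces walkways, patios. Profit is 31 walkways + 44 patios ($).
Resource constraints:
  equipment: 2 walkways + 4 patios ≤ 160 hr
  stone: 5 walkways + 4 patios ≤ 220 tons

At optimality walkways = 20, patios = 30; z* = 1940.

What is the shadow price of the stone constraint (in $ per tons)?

3

Check each constraint at x*: equipment 160/160 (tight); stone 220/220 (tight).
Dual feasibility on the basic columns requires 2·y_equipment + 5·y_stone = 31, 4·y_equipment + 4·y_stone = 44.
Solving: y_equipment = 8, y_stone = 3.
Shadow price of stone = 3.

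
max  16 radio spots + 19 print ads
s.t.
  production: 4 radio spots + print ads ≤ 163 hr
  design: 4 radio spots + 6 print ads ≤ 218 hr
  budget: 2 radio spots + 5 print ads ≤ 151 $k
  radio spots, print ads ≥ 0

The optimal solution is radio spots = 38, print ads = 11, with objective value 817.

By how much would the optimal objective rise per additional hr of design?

At the optimum: production uses 163 of 163 (binding); design uses 218 of 218 (binding); budget uses 131 of 151 (slack = 20).
By complementary slackness, y = 0 for the non-binding constraint.
From A_Bᵀ y = c: 4·y_production + 4·y_design = 16; 1·y_production + 6·y_design = 19.
Solving: y_production = 1, y_design = 3.
Shadow price of design = 3.

3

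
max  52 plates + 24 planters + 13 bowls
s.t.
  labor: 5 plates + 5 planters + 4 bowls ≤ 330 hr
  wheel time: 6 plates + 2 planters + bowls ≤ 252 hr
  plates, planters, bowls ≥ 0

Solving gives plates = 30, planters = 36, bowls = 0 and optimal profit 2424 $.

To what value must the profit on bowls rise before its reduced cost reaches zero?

Both labor and wheel time are binding at x*.
From A_Bᵀ y = c: 5·y_labor + 6·y_wheel time = 52; 5·y_labor + 2·y_wheel time = 24.
Solving: y_labor = 2, y_wheel time = 7.
bowls enters the basis when its profit ≥ yᵀa₃ = 2·4 + 7·1 = 15.

15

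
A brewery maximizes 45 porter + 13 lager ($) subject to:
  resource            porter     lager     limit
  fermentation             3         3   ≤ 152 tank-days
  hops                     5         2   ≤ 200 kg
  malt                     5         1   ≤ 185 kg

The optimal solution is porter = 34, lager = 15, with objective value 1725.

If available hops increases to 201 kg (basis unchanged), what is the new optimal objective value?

1729

Check each constraint at x*: fermentation 147/152 (slack 5); hops 200/200 (tight); malt 185/185 (tight).
Since fermentation is not tight, its dual is 0.
The binding rows give the dual system: 5·y_hops + 5·y_malt = 45 and 2·y_hops + 1·y_malt = 13.
This yields shadow prices y_hops = 4, y_malt = 5.
Δz = y_hops·Δb = 4 × (1) = 4, so new z* = 1725 + 4 = 1729.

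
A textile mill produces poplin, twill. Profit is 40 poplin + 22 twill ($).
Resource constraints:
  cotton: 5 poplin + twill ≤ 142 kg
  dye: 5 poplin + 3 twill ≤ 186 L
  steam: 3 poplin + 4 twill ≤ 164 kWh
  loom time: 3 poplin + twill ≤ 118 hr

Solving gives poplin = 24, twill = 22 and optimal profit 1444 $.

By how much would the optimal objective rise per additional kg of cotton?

1

Binding: cotton and dye. Non-binding: steam (4 unused), loom time (24 unused).
By complementary slackness, y = 0 for the non-binding constraints.
From A_Bᵀ y = c: 5·y_cotton + 5·y_dye = 40; 1·y_cotton + 3·y_dye = 22.
This yields shadow prices y_cotton = 1, y_dye = 7.
Shadow price of cotton = 1.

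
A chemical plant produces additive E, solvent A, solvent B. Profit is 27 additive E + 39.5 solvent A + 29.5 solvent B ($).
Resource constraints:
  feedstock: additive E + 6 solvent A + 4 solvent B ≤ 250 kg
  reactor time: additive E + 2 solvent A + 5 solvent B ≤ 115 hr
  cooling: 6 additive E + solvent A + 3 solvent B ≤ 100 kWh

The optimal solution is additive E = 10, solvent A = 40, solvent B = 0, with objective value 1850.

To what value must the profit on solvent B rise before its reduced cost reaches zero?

34.5

At the optimum: feedstock uses 250 of 250 (binding); reactor time uses 90 of 115 (slack = 25); cooling uses 100 of 100 (binding).
Slack constraints have shadow price 0 (complementary slackness).
The binding rows give the dual system: 1·y_feedstock + 6·y_cooling = 27 and 6·y_feedstock + 1·y_cooling = 39.5.
This yields shadow prices y_feedstock = 6, y_cooling = 3.5.
solvent B enters the basis when its profit ≥ yᵀa₃ = 6·4 + 3.5·3 = 34.5.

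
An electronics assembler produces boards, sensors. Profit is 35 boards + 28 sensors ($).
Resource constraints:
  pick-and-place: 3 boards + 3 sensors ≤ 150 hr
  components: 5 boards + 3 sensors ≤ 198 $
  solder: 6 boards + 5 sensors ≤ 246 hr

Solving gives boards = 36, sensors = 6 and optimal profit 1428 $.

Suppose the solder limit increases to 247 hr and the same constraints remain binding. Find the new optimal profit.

1433

Check each constraint at x*: pick-and-place 126/150 (slack 24); components 198/198 (tight); solder 246/246 (tight).
By complementary slackness, y = 0 for the non-binding constraint.
From A_Bᵀ y = c: 5·y_components + 6·y_solder = 35; 3·y_components + 5·y_solder = 28.
→ y_components = 1 and y_solder = 5.
Δz = y_solder·Δb = 5 × (1) = 5, so new z* = 1428 + 5 = 1433.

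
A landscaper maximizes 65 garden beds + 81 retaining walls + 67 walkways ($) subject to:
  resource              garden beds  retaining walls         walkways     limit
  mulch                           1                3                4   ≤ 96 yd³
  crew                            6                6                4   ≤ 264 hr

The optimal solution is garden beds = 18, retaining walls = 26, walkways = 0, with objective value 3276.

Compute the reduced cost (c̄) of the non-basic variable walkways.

-3

Both mulch and crew are binding at x*.
From A_Bᵀ y = c: 1·y_mulch + 6·y_crew = 65; 3·y_mulch + 6·y_crew = 81.
Solving: y_mulch = 8, y_crew = 9.5.
Reduced cost of walkways: c₃ − yᵀa₃ = 67 − (8·4 + 9.5·4) = 67 − 70 = -3.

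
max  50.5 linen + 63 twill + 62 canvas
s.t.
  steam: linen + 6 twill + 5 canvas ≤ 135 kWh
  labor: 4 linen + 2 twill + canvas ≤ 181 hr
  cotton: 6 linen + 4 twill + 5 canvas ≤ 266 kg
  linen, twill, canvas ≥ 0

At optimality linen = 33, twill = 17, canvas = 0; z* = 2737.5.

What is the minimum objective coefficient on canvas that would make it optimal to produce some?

65

At the optimum: steam uses 135 of 135 (binding); labor uses 166 of 181 (slack = 15); cotton uses 266 of 266 (binding).
Slack constraints have shadow price 0 (complementary slackness).
From A_Bᵀ y = c: 1·y_steam + 6·y_cotton = 50.5; 6·y_steam + 4·y_cotton = 63.
Solving: y_steam = 5.5, y_cotton = 7.5.
canvas enters the basis when its profit ≥ yᵀa₃ = 5.5·5 + 7.5·5 = 65.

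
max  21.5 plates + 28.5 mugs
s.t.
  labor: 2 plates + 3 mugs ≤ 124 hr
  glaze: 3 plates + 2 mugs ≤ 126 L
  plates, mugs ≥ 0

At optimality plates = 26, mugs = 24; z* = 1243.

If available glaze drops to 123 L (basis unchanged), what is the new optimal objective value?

1238.5

Check each constraint at x*: labor 124/124 (tight); glaze 126/126 (tight).
The binding rows give the dual system: 2·y_labor + 3·y_glaze = 21.5 and 3·y_labor + 2·y_glaze = 28.5.
→ y_labor = 8.5 and y_glaze = 1.5.
Δz = y_glaze·Δb = 1.5 × (-3) = -4.5, so new z* = 1243 − 4.5 = 1238.5.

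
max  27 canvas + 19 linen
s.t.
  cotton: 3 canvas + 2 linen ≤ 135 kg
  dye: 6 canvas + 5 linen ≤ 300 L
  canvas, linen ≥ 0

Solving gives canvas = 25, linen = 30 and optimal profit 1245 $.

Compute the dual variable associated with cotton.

7

At the optimum: cotton uses 135 of 135 (binding); dye uses 300 of 300 (binding).
Dual feasibility on the basic columns requires 3·y_cotton + 6·y_dye = 27, 2·y_cotton + 5·y_dye = 19.
This yields shadow prices y_cotton = 7, y_dye = 1.
Shadow price of cotton = 7.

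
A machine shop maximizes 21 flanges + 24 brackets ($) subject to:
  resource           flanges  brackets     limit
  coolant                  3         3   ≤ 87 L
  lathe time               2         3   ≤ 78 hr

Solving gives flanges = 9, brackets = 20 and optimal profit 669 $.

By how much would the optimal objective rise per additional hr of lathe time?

3

At the optimum: coolant uses 87 of 87 (binding); lathe time uses 78 of 78 (binding).
From A_Bᵀ y = c: 3·y_coolant + 2·y_lathe time = 21; 3·y_coolant + 3·y_lathe time = 24.
This yields shadow prices y_coolant = 5, y_lathe time = 3.
Shadow price of lathe time = 3.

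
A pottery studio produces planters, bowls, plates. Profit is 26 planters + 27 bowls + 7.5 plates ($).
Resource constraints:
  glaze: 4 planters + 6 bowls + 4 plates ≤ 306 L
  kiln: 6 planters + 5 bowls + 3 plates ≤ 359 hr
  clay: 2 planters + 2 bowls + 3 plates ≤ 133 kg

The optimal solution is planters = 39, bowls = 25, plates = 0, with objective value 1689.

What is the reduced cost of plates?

-9.5

At the optimum: glaze uses 306 of 306 (binding); kiln uses 359 of 359 (binding); clay uses 128 of 133 (slack = 5).
Since clay is not tight, its dual is 0.
The binding rows give the dual system: 4·y_glaze + 6·y_kiln = 26 and 6·y_glaze + 5·y_kiln = 27.
This yields shadow prices y_glaze = 2, y_kiln = 3.
Reduced cost of plates: c₃ − yᵀa₃ = 7.5 − (2·4 + 3·3) = 7.5 − 17 = -9.5.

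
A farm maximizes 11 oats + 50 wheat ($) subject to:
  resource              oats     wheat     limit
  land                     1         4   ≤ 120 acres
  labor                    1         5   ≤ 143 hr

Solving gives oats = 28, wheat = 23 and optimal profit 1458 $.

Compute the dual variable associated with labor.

Check each constraint at x*: land 120/120 (tight); labor 143/143 (tight).
The binding rows give the dual system: 1·y_land + 1·y_labor = 11 and 4·y_land + 5·y_labor = 50.
This yields shadow prices y_land = 5, y_labor = 6.
Shadow price of labor = 6.

6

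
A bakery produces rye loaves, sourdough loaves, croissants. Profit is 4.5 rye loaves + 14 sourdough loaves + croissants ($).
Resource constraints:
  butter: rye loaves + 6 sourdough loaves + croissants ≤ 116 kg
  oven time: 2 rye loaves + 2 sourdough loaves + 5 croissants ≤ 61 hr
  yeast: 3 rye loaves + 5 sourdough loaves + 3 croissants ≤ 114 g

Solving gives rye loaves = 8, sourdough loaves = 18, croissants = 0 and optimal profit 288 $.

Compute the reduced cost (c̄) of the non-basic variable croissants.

-3.5

At the optimum: butter uses 116 of 116 (binding); oven time uses 52 of 61 (slack = 9); yeast uses 114 of 114 (binding).
Slack constraints have shadow price 0 (complementary slackness).
The binding rows give the dual system: 1·y_butter + 3·y_yeast = 4.5 and 6·y_butter + 5·y_yeast = 14.
This yields shadow prices y_butter = 1.5, y_yeast = 1.
Reduced cost of croissants: c₃ − yᵀa₃ = 1 − (1.5·1 + 1·3) = 1 − 4.5 = -3.5.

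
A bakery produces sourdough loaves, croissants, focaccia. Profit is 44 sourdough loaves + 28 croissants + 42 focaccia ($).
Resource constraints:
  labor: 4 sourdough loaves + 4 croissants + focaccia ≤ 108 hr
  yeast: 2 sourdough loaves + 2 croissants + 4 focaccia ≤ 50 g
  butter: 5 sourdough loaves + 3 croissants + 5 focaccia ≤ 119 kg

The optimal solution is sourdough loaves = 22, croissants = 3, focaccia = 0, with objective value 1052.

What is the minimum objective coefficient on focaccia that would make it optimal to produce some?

Check each constraint at x*: labor 100/108 (slack 8); yeast 50/50 (tight); butter 119/119 (tight).
Slack constraints have shadow price 0 (complementary slackness).
From A_Bᵀ y = c: 2·y_yeast + 5·y_butter = 44; 2·y_yeast + 3·y_butter = 28.
Solving: y_yeast = 2, y_butter = 8.
focaccia enters the basis when its profit ≥ yᵀa₃ = 2·4 + 8·5 = 48.

48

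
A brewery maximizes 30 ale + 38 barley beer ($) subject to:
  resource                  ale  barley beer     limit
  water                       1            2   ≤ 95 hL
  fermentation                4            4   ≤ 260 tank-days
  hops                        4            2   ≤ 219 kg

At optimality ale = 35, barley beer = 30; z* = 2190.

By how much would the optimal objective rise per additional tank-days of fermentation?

Binding: water and fermentation. Non-binding: hops (19 unused).
Slack constraints have shadow price 0 (complementary slackness).
The binding rows give the dual system: 1·y_water + 4·y_fermentation = 30 and 2·y_water + 4·y_fermentation = 38.
Solving: y_water = 8, y_fermentation = 5.5.
Shadow price of fermentation = 5.5.

5.5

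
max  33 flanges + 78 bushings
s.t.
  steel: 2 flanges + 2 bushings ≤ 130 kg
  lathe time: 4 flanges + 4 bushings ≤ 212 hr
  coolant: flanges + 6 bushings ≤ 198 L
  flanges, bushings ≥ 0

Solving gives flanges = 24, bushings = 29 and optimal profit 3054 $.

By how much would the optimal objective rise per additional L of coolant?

At the optimum: steel uses 106 of 130 (slack = 24); lathe time uses 212 of 212 (binding); coolant uses 198 of 198 (binding).
By complementary slackness, y = 0 for the non-binding constraint.
Dual feasibility on the basic columns requires 4·y_lathe time + 1·y_coolant = 33, 4·y_lathe time + 6·y_coolant = 78.
This yields shadow prices y_lathe time = 6, y_coolant = 9.
Shadow price of coolant = 9.

9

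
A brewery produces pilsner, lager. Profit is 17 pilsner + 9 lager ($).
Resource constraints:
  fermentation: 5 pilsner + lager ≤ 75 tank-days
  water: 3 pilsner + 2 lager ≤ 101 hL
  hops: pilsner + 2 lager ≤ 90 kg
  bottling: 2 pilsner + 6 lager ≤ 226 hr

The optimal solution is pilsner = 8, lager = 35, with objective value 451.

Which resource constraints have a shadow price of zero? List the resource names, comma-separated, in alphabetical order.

fermentation: 75/75 (binding)
water: 94/101 (slack 7)
hops: 78/90 (slack 12)
bottling: 226/226 (binding)
By complementary slackness, a constraint with positive slack has shadow price 0 → hops, water.

hops, water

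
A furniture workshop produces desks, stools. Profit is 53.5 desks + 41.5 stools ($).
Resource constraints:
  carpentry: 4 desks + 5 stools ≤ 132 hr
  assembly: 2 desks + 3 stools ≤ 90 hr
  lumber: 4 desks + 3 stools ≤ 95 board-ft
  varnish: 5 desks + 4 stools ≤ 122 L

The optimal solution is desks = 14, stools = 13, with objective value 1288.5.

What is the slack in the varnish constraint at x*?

varnish used = 5·14 + 4·13 = 122; slack = 122 − 122 = 0.

0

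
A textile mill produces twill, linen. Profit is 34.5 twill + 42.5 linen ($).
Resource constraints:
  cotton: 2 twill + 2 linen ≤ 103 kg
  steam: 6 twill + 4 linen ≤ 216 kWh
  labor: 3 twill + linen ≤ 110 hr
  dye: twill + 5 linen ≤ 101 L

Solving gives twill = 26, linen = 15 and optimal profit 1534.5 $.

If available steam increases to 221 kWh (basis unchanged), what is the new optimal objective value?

1559.5

Binding: steam and dye. Non-binding: cotton (21 unused), labor (17 unused).
Since cotton, labor are not tight, their duals are 0.
Dual feasibility on the basic columns requires 6·y_steam + 1·y_dye = 34.5, 4·y_steam + 5·y_dye = 42.5.
This yields shadow prices y_steam = 5, y_dye = 4.5.
Δz = y_steam·Δb = 5 × (5) = 25, so new z* = 1534.5 + 25 = 1559.5.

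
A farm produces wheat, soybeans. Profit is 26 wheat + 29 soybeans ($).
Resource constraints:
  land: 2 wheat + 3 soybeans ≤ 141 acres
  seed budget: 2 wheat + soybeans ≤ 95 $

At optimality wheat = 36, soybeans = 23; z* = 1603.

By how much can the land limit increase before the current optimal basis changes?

144

Binding constraints: land, seed budget. The basis is B = [[2,3],[2,1]] with det -4.
Per unit increase in land, x* moves by d = (-0.25, 0.5).
The basis stays optimal until wheat reaches 0; allowable increase = 144 acres.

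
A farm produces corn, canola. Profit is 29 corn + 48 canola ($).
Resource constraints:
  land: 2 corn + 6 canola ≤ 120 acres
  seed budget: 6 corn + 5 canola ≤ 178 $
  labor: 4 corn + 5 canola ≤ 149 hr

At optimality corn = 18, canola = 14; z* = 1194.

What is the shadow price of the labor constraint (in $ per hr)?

At the optimum: land uses 120 of 120 (binding); seed budget uses 178 of 178 (binding); labor uses 142 of 149 (slack = 7).
By complementary slackness, y = 0 for the non-binding constraint.
The binding rows give the dual system: 2·y_land + 6·y_seed budget = 29 and 6·y_land + 5·y_seed budget = 48.
This yields shadow prices y_land = 5.5, y_seed budget = 3.
Shadow price of labor = 0.

0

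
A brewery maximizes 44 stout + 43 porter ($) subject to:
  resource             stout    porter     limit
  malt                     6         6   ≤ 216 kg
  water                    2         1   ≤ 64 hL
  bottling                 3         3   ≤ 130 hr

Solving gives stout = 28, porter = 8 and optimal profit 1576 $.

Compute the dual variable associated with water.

1

Check each constraint at x*: malt 216/216 (tight); water 64/64 (tight); bottling 108/130 (slack 22).
By complementary slackness, y = 0 for the non-binding constraint.
From A_Bᵀ y = c: 6·y_malt + 2·y_water = 44; 6·y_malt + 1·y_water = 43.
→ y_malt = 7 and y_water = 1.
Shadow price of water = 1.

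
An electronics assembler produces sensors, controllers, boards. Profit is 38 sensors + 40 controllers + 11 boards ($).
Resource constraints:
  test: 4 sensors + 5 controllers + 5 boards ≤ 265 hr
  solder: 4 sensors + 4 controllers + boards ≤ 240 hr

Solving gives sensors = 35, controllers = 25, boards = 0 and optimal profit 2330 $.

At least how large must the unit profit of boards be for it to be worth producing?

17.5

Check each constraint at x*: test 265/265 (tight); solder 240/240 (tight).
From A_Bᵀ y = c: 4·y_test + 4·y_solder = 38; 5·y_test + 4·y_solder = 40.
Solving: y_test = 2, y_solder = 7.5.
boards enters the basis when its profit ≥ yᵀa₃ = 2·5 + 7.5·1 = 17.5.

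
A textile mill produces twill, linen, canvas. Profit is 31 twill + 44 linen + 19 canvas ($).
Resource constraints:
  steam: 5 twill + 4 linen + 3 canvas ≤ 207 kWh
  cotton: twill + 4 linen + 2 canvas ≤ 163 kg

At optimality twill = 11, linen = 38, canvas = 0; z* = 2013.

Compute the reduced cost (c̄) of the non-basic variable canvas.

-8

At the optimum: steam uses 207 of 207 (binding); cotton uses 163 of 163 (binding).
The binding rows give the dual system: 5·y_steam + 1·y_cotton = 31 and 4·y_steam + 4·y_cotton = 44.
This yields shadow prices y_steam = 5, y_cotton = 6.
Reduced cost of canvas: c₃ − yᵀa₃ = 19 − (5·3 + 6·2) = 19 − 27 = -8.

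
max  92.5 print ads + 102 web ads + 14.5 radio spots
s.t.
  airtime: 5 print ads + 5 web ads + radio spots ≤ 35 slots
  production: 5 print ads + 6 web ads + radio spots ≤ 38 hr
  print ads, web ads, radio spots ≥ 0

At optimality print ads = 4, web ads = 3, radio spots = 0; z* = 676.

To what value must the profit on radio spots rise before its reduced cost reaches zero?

At the optimum: airtime uses 35 of 35 (binding); production uses 38 of 38 (binding).
The binding rows give the dual system: 5·y_airtime + 5·y_production = 92.5 and 5·y_airtime + 6·y_production = 102.
Solving: y_airtime = 9, y_production = 9.5.
radio spots enters the basis when its profit ≥ yᵀa₃ = 9·1 + 9.5·1 = 18.5.

18.5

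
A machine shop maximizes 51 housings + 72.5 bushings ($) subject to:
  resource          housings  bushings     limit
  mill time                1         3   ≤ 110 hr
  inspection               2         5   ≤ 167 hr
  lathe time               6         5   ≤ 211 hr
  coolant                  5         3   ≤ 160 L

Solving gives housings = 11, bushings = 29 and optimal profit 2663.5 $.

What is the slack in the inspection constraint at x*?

inspection used = 2·11 + 5·29 = 167; slack = 167 − 167 = 0.

0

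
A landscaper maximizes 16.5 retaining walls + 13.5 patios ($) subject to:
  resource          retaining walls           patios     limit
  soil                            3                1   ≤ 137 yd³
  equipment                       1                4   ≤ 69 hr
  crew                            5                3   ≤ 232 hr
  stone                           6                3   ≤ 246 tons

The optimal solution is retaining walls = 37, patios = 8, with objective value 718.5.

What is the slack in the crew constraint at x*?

crew used = 5·37 + 3·8 = 209; slack = 232 − 209 = 23.

23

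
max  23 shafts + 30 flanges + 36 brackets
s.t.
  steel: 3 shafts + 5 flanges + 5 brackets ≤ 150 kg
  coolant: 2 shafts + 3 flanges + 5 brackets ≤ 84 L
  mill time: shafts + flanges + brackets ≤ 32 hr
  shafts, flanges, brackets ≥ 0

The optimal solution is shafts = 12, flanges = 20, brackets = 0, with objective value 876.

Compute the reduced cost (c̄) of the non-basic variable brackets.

-8

Check each constraint at x*: steel 136/150 (slack 14); coolant 84/84 (tight); mill time 32/32 (tight).
Slack constraints have shadow price 0 (complementary slackness).
The binding rows give the dual system: 2·y_coolant + 1·y_mill time = 23 and 3·y_coolant + 1·y_mill time = 30.
This yields shadow prices y_coolant = 7, y_mill time = 9.
Reduced cost of brackets: c₃ − yᵀa₃ = 36 − (7·5 + 9·1) = 36 − 44 = -8.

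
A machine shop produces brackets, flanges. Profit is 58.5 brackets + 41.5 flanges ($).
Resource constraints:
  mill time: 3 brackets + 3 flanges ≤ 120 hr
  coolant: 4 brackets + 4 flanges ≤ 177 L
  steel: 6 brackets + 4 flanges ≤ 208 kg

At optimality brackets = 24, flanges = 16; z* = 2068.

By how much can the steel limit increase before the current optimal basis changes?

32

Binding constraints: mill time, steel. The basis is B = [[3,3],[6,4]] with det -6.
Per unit increase in steel, x* moves by d = (0.5, -0.5).
The basis stays optimal until flanges reaches 0; allowable increase = 32 kg.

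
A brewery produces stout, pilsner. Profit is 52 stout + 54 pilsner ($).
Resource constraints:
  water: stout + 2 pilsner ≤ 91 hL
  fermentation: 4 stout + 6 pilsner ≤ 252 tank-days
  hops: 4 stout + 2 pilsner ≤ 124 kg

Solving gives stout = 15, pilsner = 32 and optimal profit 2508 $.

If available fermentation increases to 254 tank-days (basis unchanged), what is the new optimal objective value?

At the optimum: water uses 79 of 91 (slack = 12); fermentation uses 252 of 252 (binding); hops uses 124 of 124 (binding).
Since water is not tight, its dual is 0.
The binding rows give the dual system: 4·y_fermentation + 4·y_hops = 52 and 6·y_fermentation + 2·y_hops = 54.
Solving: y_fermentation = 7, y_hops = 6.
Δz = y_fermentation·Δb = 7 × (2) = 14, so new z* = 2508 + 14 = 2522.

2522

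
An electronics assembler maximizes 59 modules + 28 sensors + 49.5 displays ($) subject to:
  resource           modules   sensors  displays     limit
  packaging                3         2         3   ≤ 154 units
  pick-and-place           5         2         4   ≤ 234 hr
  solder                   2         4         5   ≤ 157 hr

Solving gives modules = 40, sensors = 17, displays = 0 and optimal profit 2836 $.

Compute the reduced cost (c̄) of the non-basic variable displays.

Binding: packaging and pick-and-place. Non-binding: solder (9 unused).
By complementary slackness, y = 0 for the non-binding constraint.
From A_Bᵀ y = c: 3·y_packaging + 5·y_pick-and-place = 59; 2·y_packaging + 2·y_pick-and-place = 28.
Solving: y_packaging = 5.5, y_pick-and-place = 8.5.
Reduced cost of displays: c₃ − yᵀa₃ = 49.5 − (5.5·3 + 8.5·4) = 49.5 − 50.5 = -1.

-1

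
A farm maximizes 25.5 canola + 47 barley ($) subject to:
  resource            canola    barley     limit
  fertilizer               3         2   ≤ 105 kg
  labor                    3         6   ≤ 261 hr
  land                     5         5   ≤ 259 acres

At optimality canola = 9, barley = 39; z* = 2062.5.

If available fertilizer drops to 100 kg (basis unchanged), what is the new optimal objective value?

Check each constraint at x*: fertilizer 105/105 (tight); labor 261/261 (tight); land 240/259 (slack 19).
Since land is not tight, its dual is 0.
The binding rows give the dual system: 3·y_fertilizer + 3·y_labor = 25.5 and 2·y_fertilizer + 6·y_labor = 47.
→ y_fertilizer = 1 and y_labor = 7.5.
Δz = y_fertilizer·Δb = 1 × (-5) = -5, so new z* = 2062.5 − 5 = 2057.5.

2057.5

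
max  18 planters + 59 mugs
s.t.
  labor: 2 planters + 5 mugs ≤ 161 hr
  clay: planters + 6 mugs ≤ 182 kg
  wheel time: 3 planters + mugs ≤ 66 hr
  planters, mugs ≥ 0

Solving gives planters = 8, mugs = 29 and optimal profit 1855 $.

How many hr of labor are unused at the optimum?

labor used = 2·8 + 5·29 = 161; slack = 161 − 161 = 0.

0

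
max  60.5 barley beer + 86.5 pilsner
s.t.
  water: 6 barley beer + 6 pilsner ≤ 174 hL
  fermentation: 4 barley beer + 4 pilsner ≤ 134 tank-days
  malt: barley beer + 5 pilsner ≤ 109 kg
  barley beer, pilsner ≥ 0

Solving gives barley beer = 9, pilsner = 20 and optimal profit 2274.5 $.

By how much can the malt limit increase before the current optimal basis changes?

36

Binding constraints: water, malt. The basis is B = [[6,6],[1,5]] with det 24.
Per unit increase in malt, x* moves by d = (-0.25, 0.25).
The basis stays optimal until barley beer reaches 0; allowable increase = 36 kg.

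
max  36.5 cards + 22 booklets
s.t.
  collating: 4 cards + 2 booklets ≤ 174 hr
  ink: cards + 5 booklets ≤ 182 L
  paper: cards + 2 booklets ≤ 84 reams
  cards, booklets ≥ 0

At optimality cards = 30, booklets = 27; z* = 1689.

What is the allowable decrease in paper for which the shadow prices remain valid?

Binding constraints: collating, paper. The basis is B = [[4,2],[1,2]] with det 6.
Per unit decrease in paper, x* moves by d = (0.3333, -0.6667).
The basis stays optimal until booklets reaches 0; allowable decrease = 40.5 reams.

40.5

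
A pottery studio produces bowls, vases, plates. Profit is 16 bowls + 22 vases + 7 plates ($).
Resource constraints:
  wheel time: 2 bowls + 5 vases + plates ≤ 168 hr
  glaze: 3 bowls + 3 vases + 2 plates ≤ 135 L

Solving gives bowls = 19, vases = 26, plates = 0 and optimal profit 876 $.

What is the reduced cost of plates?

Check each constraint at x*: wheel time 168/168 (tight); glaze 135/135 (tight).
From A_Bᵀ y = c: 2·y_wheel time + 3·y_glaze = 16; 5·y_wheel time + 3·y_glaze = 22.
This yields shadow prices y_wheel time = 2, y_glaze = 4.
Reduced cost of plates: c₃ − yᵀa₃ = 7 − (2·1 + 4·2) = 7 − 10 = -3.

-3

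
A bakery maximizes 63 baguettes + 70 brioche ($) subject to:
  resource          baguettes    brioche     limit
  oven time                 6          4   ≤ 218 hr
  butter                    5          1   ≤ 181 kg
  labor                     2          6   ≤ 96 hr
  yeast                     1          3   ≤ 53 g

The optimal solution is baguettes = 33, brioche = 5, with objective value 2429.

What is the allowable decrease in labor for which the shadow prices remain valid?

Binding constraints: oven time, labor. The basis is B = [[6,4],[2,6]] with det 28.
Per unit decrease in labor, x* moves by d = (0.1429, -0.2143).
The basis stays optimal until butter becomes binding; allowable decrease = 22 hr.

22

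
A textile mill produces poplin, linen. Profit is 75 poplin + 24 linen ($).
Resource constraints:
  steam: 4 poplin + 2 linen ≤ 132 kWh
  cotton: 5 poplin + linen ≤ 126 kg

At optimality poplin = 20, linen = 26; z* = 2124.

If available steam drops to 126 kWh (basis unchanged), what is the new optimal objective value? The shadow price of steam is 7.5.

Δb = -6, so new z* = 2124 + (7.5)·(-6) = 2124 − 45 = 2079.

2079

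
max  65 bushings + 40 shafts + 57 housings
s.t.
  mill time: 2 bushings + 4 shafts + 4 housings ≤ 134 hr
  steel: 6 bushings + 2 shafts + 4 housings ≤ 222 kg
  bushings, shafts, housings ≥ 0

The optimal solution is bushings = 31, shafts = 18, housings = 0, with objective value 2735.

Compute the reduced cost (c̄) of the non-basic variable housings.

Both mill time and steel are binding at x*.
The binding rows give the dual system: 2·y_mill time + 6·y_steel = 65 and 4·y_mill time + 2·y_steel = 40.
→ y_mill time = 5.5 and y_steel = 9.
Reduced cost of housings: c₃ − yᵀa₃ = 57 − (5.5·4 + 9·4) = 57 − 58 = -1.

-1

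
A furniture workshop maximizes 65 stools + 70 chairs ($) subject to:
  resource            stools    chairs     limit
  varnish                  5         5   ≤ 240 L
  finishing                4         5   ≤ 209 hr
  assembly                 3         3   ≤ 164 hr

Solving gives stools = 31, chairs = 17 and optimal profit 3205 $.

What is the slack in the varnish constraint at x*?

varnish used = 5·31 + 5·17 = 240; slack = 240 − 240 = 0.

0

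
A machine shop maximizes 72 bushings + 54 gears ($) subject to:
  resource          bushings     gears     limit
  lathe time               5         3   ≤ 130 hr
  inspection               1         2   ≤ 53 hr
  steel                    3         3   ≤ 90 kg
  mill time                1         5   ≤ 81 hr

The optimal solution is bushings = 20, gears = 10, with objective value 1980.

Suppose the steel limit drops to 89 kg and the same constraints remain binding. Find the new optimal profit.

1971

Binding: lathe time and steel. Non-binding: inspection (13 unused), mill time (11 unused).
Since inspection, mill time are not tight, their duals are 0.
The binding rows give the dual system: 5·y_lathe time + 3·y_steel = 72 and 3·y_lathe time + 3·y_steel = 54.
Solving: y_lathe time = 9, y_steel = 9.
Δz = y_steel·Δb = 9 × (-1) = -9, so new z* = 1980 − 9 = 1971.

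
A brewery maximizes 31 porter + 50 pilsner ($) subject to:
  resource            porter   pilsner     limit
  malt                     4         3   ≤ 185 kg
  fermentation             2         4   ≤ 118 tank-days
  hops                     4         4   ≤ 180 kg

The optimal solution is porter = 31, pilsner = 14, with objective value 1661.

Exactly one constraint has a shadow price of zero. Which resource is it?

malt

malt: 166/185 (slack 19)
fermentation: 118/118 (binding)
hops: 180/180 (binding)
By complementary slackness, a constraint with positive slack has shadow price 0 → malt.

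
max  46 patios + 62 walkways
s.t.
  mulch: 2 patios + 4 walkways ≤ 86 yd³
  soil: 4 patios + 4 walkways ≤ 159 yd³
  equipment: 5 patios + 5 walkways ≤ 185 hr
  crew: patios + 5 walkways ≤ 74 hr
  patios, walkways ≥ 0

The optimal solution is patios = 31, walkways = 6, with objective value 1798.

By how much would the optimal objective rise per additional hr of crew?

At the optimum: mulch uses 86 of 86 (binding); soil uses 148 of 159 (slack = 11); equipment uses 185 of 185 (binding); crew uses 61 of 74 (slack = 13).
Slack constraints have shadow price 0 (complementary slackness).
The binding rows give the dual system: 2·y_mulch + 5·y_equipment = 46 and 4·y_mulch + 5·y_equipment = 62.
Solving: y_mulch = 8, y_equipment = 6.
Shadow price of crew = 0.

0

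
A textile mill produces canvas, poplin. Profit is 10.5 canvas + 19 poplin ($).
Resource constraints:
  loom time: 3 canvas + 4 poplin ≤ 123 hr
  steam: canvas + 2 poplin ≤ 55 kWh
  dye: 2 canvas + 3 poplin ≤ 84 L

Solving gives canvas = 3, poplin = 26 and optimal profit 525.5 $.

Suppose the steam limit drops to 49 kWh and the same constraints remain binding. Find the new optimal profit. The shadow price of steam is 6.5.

Δb = -6, so new z* = 525.5 + (6.5)·(-6) = 525.5 − 39 = 486.5.

486.5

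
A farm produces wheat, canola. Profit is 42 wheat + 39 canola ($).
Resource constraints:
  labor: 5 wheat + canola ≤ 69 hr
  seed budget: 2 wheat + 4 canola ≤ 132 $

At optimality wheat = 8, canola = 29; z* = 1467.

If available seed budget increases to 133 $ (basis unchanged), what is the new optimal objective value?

1475.5

Both labor and seed budget are binding at x*.
The binding rows give the dual system: 5·y_labor + 2·y_seed budget = 42 and 1·y_labor + 4·y_seed budget = 39.
→ y_labor = 5 and y_seed budget = 8.5.
Δz = y_seed budget·Δb = 8.5 × (1) = 8.5, so new z* = 1467 + 8.5 = 1475.5.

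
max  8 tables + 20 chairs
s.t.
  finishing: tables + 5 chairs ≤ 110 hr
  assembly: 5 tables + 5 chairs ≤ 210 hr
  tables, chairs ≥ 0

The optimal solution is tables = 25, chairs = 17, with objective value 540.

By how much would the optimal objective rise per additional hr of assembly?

1

Both finishing and assembly are binding at x*.
Dual feasibility on the basic columns requires 1·y_finishing + 5·y_assembly = 8, 5·y_finishing + 5·y_assembly = 20.
Solving: y_finishing = 3, y_assembly = 1.
Shadow price of assembly = 1.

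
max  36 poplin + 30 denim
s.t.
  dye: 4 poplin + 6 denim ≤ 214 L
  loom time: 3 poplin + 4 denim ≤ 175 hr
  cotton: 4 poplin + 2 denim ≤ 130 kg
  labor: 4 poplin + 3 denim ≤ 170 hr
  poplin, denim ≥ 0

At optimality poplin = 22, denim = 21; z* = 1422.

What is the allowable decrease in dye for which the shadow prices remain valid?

84

Binding constraints: dye, cotton. The basis is B = [[4,6],[4,2]] with det -16.
Per unit decrease in dye, x* moves by d = (0.125, -0.25).
The basis stays optimal until denim reaches 0; allowable decrease = 84 L.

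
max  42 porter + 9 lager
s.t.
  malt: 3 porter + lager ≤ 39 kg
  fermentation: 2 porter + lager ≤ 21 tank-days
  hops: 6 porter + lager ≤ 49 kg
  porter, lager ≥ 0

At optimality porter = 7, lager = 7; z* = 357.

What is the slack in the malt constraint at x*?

11

malt used = 3·7 + 1·7 = 28; slack = 39 − 28 = 11.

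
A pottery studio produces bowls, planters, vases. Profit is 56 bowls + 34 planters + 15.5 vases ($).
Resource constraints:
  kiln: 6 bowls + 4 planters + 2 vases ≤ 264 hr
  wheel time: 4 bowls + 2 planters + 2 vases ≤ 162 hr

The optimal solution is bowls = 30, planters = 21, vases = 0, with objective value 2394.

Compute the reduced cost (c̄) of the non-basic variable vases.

-6.5

Check each constraint at x*: kiln 264/264 (tight); wheel time 162/162 (tight).
Dual feasibility on the basic columns requires 6·y_kiln + 4·y_wheel time = 56, 4·y_kiln + 2·y_wheel time = 34.
This yields shadow prices y_kiln = 6, y_wheel time = 5.
Reduced cost of vases: c₃ − yᵀa₃ = 15.5 − (6·2 + 5·2) = 15.5 − 22 = -6.5.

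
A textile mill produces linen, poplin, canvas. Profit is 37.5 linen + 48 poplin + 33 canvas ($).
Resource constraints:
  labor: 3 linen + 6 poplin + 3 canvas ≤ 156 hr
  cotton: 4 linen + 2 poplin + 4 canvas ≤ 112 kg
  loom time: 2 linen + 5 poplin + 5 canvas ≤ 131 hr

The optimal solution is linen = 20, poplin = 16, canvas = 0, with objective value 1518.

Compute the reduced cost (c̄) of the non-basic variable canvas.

-4.5

At the optimum: labor uses 156 of 156 (binding); cotton uses 112 of 112 (binding); loom time uses 120 of 131 (slack = 11).
Slack constraints have shadow price 0 (complementary slackness).
Dual feasibility on the basic columns requires 3·y_labor + 4·y_cotton = 37.5, 6·y_labor + 2·y_cotton = 48.
This yields shadow prices y_labor = 6.5, y_cotton = 4.5.
Reduced cost of canvas: c₃ − yᵀa₃ = 33 − (6.5·3 + 4.5·4) = 33 − 37.5 = -4.5.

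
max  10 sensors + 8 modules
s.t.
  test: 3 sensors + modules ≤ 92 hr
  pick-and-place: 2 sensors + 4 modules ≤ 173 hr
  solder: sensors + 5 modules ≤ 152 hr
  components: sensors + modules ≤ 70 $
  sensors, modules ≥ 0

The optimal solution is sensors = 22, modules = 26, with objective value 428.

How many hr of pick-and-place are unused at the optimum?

pick-and-place used = 2·22 + 4·26 = 148; slack = 173 − 148 = 25.

25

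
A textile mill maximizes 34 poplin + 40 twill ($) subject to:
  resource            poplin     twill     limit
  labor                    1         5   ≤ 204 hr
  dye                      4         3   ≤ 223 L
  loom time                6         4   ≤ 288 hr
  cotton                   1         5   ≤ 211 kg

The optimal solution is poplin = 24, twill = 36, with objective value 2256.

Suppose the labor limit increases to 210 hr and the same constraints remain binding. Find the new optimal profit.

2280

At the optimum: labor uses 204 of 204 (binding); dye uses 204 of 223 (slack = 19); loom time uses 288 of 288 (binding); cotton uses 204 of 211 (slack = 7).
By complementary slackness, y = 0 for the non-binding constraints.
Dual feasibility on the basic columns requires 1·y_labor + 6·y_loom time = 34, 5·y_labor + 4·y_loom time = 40.
→ y_labor = 4 and y_loom time = 5.
Δz = y_labor·Δb = 4 × (6) = 24, so new z* = 2256 + 24 = 2280.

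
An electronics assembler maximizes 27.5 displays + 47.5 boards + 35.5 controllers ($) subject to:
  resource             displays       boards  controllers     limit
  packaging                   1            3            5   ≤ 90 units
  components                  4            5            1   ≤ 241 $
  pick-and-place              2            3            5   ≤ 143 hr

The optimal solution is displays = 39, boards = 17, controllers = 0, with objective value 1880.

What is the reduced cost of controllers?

-7

Binding: packaging and components. Non-binding: pick-and-place (14 unused).
Slack constraints have shadow price 0 (complementary slackness).
From A_Bᵀ y = c: 1·y_packaging + 4·y_components = 27.5; 3·y_packaging + 5·y_components = 47.5.
This yields shadow prices y_packaging = 7.5, y_components = 5.
Reduced cost of controllers: c₃ − yᵀa₃ = 35.5 − (7.5·5 + 5·1) = 35.5 − 42.5 = -7.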